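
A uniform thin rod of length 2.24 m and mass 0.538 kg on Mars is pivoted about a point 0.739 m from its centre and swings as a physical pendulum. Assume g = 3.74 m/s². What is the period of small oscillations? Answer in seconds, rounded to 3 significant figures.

For a physical pendulum T = 2π√(I/(mgd)), with d = 0.7390 m from pivot to centre of mass.
I_cm = mL²/12 = 0.538 × 2.24²/12 = 0.2250 kg·m²; I = I_cm + md² = 0.2250 + 0.538 × 0.7390² = 0.5188 kg·m².
T = 2π√(0.5188/(0.538 × 3.74 × 0.7390)) = 3.71 s.

3.71 s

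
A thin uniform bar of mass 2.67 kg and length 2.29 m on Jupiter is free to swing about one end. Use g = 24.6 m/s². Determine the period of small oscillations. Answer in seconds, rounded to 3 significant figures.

1.57 s

For a physical pendulum T = 2π√(I/(mgd)), with d = 1.145 m from pivot to centre of mass.
I_cm = mL²/12 = 2.67 × 2.29²/12 = 1.167 kg·m²; I = I_cm + md² = 1.167 + 2.67 × 1.145² = 4.667 kg·m².
T = 2π√(4.667/(2.67 × 24.6 × 1.145)) = 1.57 s.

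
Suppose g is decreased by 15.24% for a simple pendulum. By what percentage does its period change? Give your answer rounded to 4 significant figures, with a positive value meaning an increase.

T ∝ 1/√g, so T'/T = 1/√(0.84760) = 1.0862.
Percentage change in T = (1.0862 − 1) × 100% = 8.619%.

8.619%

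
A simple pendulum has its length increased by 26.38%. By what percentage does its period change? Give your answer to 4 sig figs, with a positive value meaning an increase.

12.42%

T ∝ √L, so T'/T = √(1.2638) = 1.1242.
Percentage change in T = (1.1242 − 1) × 100% = 12.42%.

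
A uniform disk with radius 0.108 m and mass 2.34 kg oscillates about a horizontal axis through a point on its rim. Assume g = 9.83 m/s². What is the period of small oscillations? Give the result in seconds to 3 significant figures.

I_cm = ½mr² = 0.01365 kg·m². The pivot is at distance d = 0.108 m from the centre of mass.
By the parallel-axis theorem, I = I_cm + md² = 0.01365 + 0.02729 = 0.04094 kg·m².
T = 2π√(I/(mgd)) = 2π√(0.04094/(2.34 × 9.83 × 0.108)) = 0.807 s.

0.807 s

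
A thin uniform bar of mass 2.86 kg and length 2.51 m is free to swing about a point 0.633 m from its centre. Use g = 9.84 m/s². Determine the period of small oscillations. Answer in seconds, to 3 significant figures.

For a physical pendulum T = 2π√(I/(mgd)), with d = 0.6330 m from pivot to centre of mass.
I_cm = mL²/12 = 2.86 × 2.51²/12 = 1.502 kg·m²; I = I_cm + md² = 1.502 + 2.86 × 0.6330² = 2.647 kg·m².
T = 2π√(2.647/(2.86 × 9.84 × 0.6330)) = 2.42 s.

2.42 s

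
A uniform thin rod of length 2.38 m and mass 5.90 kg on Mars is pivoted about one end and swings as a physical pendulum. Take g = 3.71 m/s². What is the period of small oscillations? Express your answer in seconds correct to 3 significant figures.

For a physical pendulum T = 2π√(I/(mgd)), with d = 1.190 m from pivot to centre of mass.
I_cm = mL²/12 = 5.90 × 2.38²/12 = 2.785 kg·m²; I = I_cm + md² = 2.785 + 5.90 × 1.190² = 11.14 kg·m².
T = 2π√(11.14/(5.90 × 3.71 × 1.190)) = 4.11 s.

4.11 s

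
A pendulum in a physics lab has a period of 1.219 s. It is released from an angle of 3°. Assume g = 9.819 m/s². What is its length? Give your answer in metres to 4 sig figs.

From T = 2π√(L/g), L = gT²/(4π²) = 9.819 × 1.2190²/(4π²) = 0.3696 m.

0.3696 m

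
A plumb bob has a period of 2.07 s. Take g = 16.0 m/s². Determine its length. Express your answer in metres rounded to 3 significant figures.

From T = 2π√(L/g), L = gT²/(4π²) = 16.0 × 2.070²/(4π²) = 1.74 m.

1.74 m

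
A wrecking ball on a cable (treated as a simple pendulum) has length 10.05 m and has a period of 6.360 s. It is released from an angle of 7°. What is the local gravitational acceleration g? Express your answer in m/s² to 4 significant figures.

9.809 m/s²

From T = 2π√(L/g), g = 4π²L/T² = 4π² × 10.05/6.3600² = 9.809 m/s².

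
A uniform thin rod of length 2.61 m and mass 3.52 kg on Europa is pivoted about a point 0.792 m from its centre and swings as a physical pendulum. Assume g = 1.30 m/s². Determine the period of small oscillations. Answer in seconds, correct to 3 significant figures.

6.77 s

For a physical pendulum T = 2π√(I/(mgd)), with d = 0.7920 m from pivot to centre of mass.
I_cm = mL²/12 = 3.52 × 2.61²/12 = 1.998 kg·m²; I = I_cm + md² = 1.998 + 3.52 × 0.7920² = 4.206 kg·m².
T = 2π√(4.206/(3.52 × 1.30 × 0.7920)) = 6.77 s.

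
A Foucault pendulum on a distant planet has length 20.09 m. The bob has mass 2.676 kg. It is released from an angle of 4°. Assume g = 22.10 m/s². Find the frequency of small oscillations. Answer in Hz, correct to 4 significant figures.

0.1669 Hz

T = 2π√(L/g) = 2π√(20.09/22.10) = 5.9906 s, so f = 1/T = 0.1669 Hz.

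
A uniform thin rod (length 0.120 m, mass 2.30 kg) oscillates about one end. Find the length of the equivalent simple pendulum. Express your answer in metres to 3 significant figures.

0.0800 m

The equivalent simple-pendulum length is L_eq = I/(md), where I is about the pivot and d = 0.06000 m.
I_cm = (1/12)mL² = 0.002760 kg·m², so I = I_cm + md² = 0.002760 + 0.008280 = 0.01104 kg·m².
L_eq = 0.01104/(2.30 × 0.06000) = 0.0800 m.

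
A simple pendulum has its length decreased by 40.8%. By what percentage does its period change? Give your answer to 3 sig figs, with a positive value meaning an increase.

-23.1%

T ∝ √L, so T'/T = √(0.5920) = 0.7694.
Percentage change in T = (0.7694 − 1) × 100% = -23.1%.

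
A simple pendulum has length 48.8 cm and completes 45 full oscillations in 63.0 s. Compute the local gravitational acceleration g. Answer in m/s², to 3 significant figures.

T = 63.0/45 = 1.400 s.
From T = 2π√(L/g), g = 4π²L/T² = 4π² × 0.488/1.400² = 9.83 m/s².

9.83 m/s²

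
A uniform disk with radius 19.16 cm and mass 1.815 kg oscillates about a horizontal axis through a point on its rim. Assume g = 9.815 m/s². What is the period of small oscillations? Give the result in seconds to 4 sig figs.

1.075 s

I_cm = ½mr² = 0.033315 kg·m². The pivot is at distance d = 0.1916 m from the centre of mass.
By the parallel-axis theorem, I = I_cm + md² = 0.033315 + 0.066630 = 0.099944 kg·m².
T = 2π√(I/(mgd)) = 2π√(0.099944/(1.815 × 9.815 × 0.1916)) = 1.075 s.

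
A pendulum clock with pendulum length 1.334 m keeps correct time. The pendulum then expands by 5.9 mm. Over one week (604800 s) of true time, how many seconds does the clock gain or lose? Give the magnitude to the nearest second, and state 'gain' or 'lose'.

lose 1333 s

T ∝ √L, so T'/T = √(1.33990/1.334) = 1.00221.
In 604800 s of true time the clock registers 604800/1.00221 = 603467.0 s, so it loses 1333 s.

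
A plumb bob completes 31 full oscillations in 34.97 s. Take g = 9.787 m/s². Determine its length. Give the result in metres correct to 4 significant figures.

T = 34.97/31 = 1.1281 s.
From T = 2π√(L/g), L = gT²/(4π²) = 9.787 × 1.1281²/(4π²) = 0.3155 m.

0.3155 m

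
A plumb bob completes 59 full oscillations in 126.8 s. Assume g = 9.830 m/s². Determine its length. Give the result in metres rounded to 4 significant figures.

T = 126.8/59 = 2.1492 s.
From T = 2π√(L/g), L = gT²/(4π²) = 9.830 × 2.1492²/(4π²) = 1.150 m.

1.150 m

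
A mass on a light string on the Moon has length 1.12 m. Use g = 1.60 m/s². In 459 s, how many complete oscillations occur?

T = 2π√(L/g) = 2π√(1.12/1.60) = 5.257 s.
Number of complete oscillations = ⌊459/5.257⌋ = ⌊87.31⌋ = 87.

87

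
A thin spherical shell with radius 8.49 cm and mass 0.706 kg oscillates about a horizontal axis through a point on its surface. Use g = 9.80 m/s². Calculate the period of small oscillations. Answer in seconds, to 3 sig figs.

0.755 s

I_cm = (2/3)mr² = 0.003393 kg·m². The pivot is at distance d = 0.0849 m from the centre of mass.
By the parallel-axis theorem, I = I_cm + md² = 0.003393 + 0.005089 = 0.008481 kg·m².
T = 2π√(I/(mgd)) = 2π√(0.008481/(0.706 × 9.80 × 0.0849)) = 0.755 s.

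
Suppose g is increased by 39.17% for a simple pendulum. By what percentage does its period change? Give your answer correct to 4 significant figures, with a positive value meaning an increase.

-15.23%

T ∝ 1/√g, so T'/T = 1/√(1.3917) = 0.84767.
Percentage change in T = (0.84767 − 1) × 100% = -15.23%.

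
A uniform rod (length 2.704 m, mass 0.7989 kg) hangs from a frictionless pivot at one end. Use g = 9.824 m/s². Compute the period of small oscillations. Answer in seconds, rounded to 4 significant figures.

2.691 s

For a physical pendulum T = 2π√(I/(mgd)), with d = 1.3520 m from pivot to centre of mass.
I_cm = mL²/12 = 0.7989 × 2.704²/12 = 0.48677 kg·m²; I = I_cm + md² = 0.48677 + 0.7989 × 1.3520² = 1.9471 kg·m².
T = 2π√(1.9471/(0.7989 × 9.824 × 1.3520)) = 2.691 s.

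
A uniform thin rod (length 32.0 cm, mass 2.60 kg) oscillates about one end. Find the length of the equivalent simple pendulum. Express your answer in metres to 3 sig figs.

0.213 m

The equivalent simple-pendulum length is L_eq = I/(md), where I is about the pivot and d = 0.1600 m.
I_cm = (1/12)mL² = 0.02219 kg·m², so I = I_cm + md² = 0.02219 + 0.06656 = 0.08875 kg·m².
L_eq = 0.08875/(2.60 × 0.1600) = 0.213 m.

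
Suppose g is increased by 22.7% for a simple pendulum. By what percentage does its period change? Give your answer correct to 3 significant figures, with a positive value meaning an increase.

-9.72%

T ∝ 1/√g, so T'/T = 1/√(1.227) = 0.9028.
Percentage change in T = (0.9028 − 1) × 100% = -9.72%.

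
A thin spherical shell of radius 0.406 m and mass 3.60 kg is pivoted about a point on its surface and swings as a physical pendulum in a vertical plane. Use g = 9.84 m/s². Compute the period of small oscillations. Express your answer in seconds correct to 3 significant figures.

I_cm = (2/3)mr² = 0.3956 kg·m². The pivot is at distance d = 0.406 m from the centre of mass.
By the parallel-axis theorem, I = I_cm + md² = 0.3956 + 0.5934 = 0.9890 kg·m².
T = 2π√(I/(mgd)) = 2π√(0.9890/(3.60 × 9.84 × 0.406)) = 1.65 s.

1.65 s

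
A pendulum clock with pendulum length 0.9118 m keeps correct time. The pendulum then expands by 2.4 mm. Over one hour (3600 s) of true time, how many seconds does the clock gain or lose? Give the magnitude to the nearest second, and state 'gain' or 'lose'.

lose 5 s

T ∝ √L, so T'/T = √(0.91420/0.9118) = 1.00132.
In 3600 s of true time the clock registers 3600/1.00132 = 3595.3 s, so it loses 5 s.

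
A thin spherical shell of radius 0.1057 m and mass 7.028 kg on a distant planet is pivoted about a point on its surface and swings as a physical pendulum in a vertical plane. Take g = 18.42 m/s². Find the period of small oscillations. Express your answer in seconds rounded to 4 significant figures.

0.6145 s

I_cm = (2/3)mr² = 0.052347 kg·m². The pivot is at distance d = 0.1057 m from the centre of mass.
By the parallel-axis theorem, I = I_cm + md² = 0.052347 + 0.078520 = 0.13087 kg·m².
T = 2π√(I/(mgd)) = 2π√(0.13087/(7.028 × 18.42 × 0.1057)) = 0.6145 s.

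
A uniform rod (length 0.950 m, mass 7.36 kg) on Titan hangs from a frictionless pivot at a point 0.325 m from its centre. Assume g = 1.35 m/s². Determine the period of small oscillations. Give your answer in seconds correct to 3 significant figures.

For a physical pendulum T = 2π√(I/(mgd)), with d = 0.3250 m from pivot to centre of mass.
I_cm = mL²/12 = 7.36 × 0.950²/12 = 0.5535 kg·m²; I = I_cm + md² = 0.5535 + 7.36 × 0.3250² = 1.331 kg·m².
T = 2π√(1.331/(7.36 × 1.35 × 0.3250)) = 4.03 s.

4.03 s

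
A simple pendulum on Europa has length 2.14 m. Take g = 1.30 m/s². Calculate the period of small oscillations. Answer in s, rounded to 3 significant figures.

8.06 s

T = 2π√(L/g) = 2π√(2.14/1.30) = 2π × 1.283 = 8.06 s.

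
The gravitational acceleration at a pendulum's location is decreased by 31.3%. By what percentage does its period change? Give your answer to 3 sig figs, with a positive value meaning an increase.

T ∝ 1/√g, so T'/T = 1/√(0.6870) = 1.206.
Percentage change in T = (1.206 − 1) × 100% = 20.6%.

20.6%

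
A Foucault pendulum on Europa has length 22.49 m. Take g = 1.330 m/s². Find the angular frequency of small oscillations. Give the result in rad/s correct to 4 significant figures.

ω = √(g/L) = √(1.330/22.49) = 0.2432 rad/s.

0.2432 rad/s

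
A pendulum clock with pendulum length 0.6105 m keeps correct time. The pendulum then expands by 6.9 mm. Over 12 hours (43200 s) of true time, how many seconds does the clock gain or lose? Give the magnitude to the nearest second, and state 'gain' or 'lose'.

T ∝ √L, so T'/T = √(0.61740/0.6105) = 1.00564.
In 43200 s of true time the clock registers 43200/1.00564 = 42957.9 s, so it loses 242 s.

lose 242 s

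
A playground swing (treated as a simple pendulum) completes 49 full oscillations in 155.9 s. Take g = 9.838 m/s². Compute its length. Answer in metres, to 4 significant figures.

T = 155.9/49 = 3.1816 s.
From T = 2π√(L/g), L = gT²/(4π²) = 9.838 × 3.1816²/(4π²) = 2.523 m.

2.523 m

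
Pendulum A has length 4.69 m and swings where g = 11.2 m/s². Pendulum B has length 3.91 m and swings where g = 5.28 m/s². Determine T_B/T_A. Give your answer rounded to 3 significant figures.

T = 2π√(L/g), so T_B/T_A = √((L_B/g_B)/(L_A/g_A)) = √((3.91/5.28)/(4.69/11.2)) = 1.33.

1.33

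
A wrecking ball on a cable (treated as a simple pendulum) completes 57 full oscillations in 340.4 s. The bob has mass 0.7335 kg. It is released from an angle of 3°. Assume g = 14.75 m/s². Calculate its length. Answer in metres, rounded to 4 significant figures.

13.32 m

T = 340.4/57 = 5.9719 s.
From T = 2π√(L/g), L = gT²/(4π²) = 14.75 × 5.9719²/(4π²) = 13.32 m.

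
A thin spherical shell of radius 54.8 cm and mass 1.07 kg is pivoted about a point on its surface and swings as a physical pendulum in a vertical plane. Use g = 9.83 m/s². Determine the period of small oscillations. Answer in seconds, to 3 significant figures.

I_cm = (2/3)mr² = 0.2142 kg·m². The pivot is at distance d = 0.548 m from the centre of mass.
By the parallel-axis theorem, I = I_cm + md² = 0.2142 + 0.3213 = 0.5355 kg·m².
T = 2π√(I/(mgd)) = 2π√(0.5355/(1.07 × 9.83 × 0.548)) = 1.92 s.

1.92 s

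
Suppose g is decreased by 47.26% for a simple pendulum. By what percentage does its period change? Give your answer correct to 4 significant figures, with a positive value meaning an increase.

T ∝ 1/√g, so T'/T = 1/√(0.52740) = 1.3770.
Percentage change in T = (1.3770 − 1) × 100% = 37.70%.

37.70%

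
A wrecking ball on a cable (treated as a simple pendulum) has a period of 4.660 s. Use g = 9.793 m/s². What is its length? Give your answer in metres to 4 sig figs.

5.387 m

From T = 2π√(L/g), L = gT²/(4π²) = 9.793 × 4.6600²/(4π²) = 5.387 m.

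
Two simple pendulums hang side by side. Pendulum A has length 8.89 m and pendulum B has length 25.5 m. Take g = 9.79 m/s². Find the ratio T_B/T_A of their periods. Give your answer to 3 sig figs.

T ∝ √L, so T_B/T_A = √(L_B/L_A) = √(25.5/8.89) = 1.69.

1.69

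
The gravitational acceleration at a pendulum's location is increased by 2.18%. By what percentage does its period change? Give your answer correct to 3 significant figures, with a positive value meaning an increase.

T ∝ 1/√g, so T'/T = 1/√(1.022) = 0.9893.
Percentage change in T = (0.9893 − 1) × 100% = -1.07%.

-1.07%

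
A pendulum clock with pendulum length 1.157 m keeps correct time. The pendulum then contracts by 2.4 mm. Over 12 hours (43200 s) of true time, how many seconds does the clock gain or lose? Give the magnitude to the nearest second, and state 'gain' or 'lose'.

T ∝ √L, so T'/T = √(1.15460/1.157) = 0.998962.
In 43200 s of true time the clock registers 43200/0.998962 = 43244.9 s, so it gains 45 s.

gain 45 s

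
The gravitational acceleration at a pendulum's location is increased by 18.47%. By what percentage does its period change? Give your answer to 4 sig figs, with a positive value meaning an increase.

T ∝ 1/√g, so T'/T = 1/√(1.1847) = 0.91875.
Percentage change in T = (0.91875 − 1) × 100% = -8.125%.

-8.125%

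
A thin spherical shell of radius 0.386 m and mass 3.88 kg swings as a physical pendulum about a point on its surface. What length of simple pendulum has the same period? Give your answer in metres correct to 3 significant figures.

The equivalent simple-pendulum length is L_eq = I/(md), where I is about the pivot and d = 0.3860 m.
I_cm = (2/3)mR² = 0.3854 kg·m², so I = I_cm + md² = 0.3854 + 0.5781 = 0.9635 kg·m².
L_eq = 0.9635/(3.88 × 0.3860) = 0.643 m.

0.643 m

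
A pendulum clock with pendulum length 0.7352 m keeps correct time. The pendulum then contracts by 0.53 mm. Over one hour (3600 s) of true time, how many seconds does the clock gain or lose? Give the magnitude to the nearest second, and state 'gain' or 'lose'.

gain 1 s

T ∝ √L, so T'/T = √(0.73467/0.7352) = 0.999639.
In 3600 s of true time the clock registers 3600/0.999639 = 3601.3 s, so it gains 1 s.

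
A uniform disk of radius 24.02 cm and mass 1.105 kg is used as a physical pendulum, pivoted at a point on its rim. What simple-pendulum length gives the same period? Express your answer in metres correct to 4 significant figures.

The equivalent simple-pendulum length is L_eq = I/(md), where I is about the pivot and d = 0.24020 m.
I_cm = ½mR² = 0.031877 kg·m², so I = I_cm + md² = 0.031877 + 0.063754 = 0.095631 kg·m².
L_eq = 0.095631/(1.105 × 0.24020) = 0.3603 m.

0.3603 m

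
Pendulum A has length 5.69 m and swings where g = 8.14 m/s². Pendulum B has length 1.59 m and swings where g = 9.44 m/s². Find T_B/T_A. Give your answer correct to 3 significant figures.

0.491

T = 2π√(L/g), so T_B/T_A = √((L_B/g_B)/(L_A/g_A)) = √((1.59/9.44)/(5.69/8.14)) = 0.491.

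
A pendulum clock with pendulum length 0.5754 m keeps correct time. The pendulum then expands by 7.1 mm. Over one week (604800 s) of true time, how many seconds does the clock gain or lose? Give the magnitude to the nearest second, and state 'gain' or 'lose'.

T ∝ √L, so T'/T = √(0.58250/0.5754) = 1.00615.
In 604800 s of true time the clock registers 604800/1.00615 = 601102.8 s, so it loses 3697 s.

lose 3697 s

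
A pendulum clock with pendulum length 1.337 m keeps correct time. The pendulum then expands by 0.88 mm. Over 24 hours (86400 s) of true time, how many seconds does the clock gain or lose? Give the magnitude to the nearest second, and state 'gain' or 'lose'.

T ∝ √L, so T'/T = √(1.33788/1.337) = 1.00033.
In 86400 s of true time the clock registers 86400/1.00033 = 86371.6 s, so it loses 28 s.

lose 28 s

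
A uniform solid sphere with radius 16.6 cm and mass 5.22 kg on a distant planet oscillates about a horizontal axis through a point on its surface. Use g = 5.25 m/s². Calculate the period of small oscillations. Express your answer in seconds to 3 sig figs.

1.32 s

I_cm = (2/5)mr² = 0.05754 kg·m². The pivot is at distance d = 0.166 m from the centre of mass.
By the parallel-axis theorem, I = I_cm + md² = 0.05754 + 0.1438 = 0.2014 kg·m².
T = 2π√(I/(mgd)) = 2π√(0.2014/(5.22 × 5.25 × 0.166)) = 1.32 s.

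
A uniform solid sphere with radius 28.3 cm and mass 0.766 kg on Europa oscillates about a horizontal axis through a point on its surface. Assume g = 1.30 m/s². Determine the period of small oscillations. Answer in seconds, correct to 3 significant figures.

I_cm = (2/5)mr² = 0.02454 kg·m². The pivot is at distance d = 0.283 m from the centre of mass.
By the parallel-axis theorem, I = I_cm + md² = 0.02454 + 0.06135 = 0.08589 kg·m².
T = 2π√(I/(mgd)) = 2π√(0.08589/(0.766 × 1.30 × 0.283)) = 3.47 s.

3.47 s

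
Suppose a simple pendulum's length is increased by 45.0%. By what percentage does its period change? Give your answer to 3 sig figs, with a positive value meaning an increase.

T ∝ √L, so T'/T = √(1.450) = 1.204.
Percentage change in T = (1.204 − 1) × 100% = 20.4%.

20.4%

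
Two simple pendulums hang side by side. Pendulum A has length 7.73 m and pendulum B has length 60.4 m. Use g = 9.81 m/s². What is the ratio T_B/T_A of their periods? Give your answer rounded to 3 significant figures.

2.80

T ∝ √L, so T_B/T_A = √(L_B/L_A) = √(60.4/7.73) = 2.80.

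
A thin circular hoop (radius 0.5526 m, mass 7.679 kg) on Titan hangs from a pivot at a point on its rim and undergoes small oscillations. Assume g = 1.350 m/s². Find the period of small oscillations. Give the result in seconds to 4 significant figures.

5.685 s

I_cm = mr² = 2.3449 kg·m². The pivot is at distance d = 0.5526 m from the centre of mass.
By the parallel-axis theorem, I = I_cm + md² = 2.3449 + 2.3449 = 4.6898 kg·m².
T = 2π√(I/(mgd)) = 2π√(4.6898/(7.679 × 1.350 × 0.5526)) = 5.685 s.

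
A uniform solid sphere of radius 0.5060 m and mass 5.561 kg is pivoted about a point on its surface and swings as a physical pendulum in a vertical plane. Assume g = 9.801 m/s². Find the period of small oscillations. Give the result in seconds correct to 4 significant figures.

I_cm = (2/5)mr² = 0.56953 kg·m². The pivot is at distance d = 0.5060 m from the centre of mass.
By the parallel-axis theorem, I = I_cm + md² = 0.56953 + 1.4238 = 1.9933 kg·m².
T = 2π√(I/(mgd)) = 2π√(1.9933/(5.561 × 9.801 × 0.5060)) = 1.689 s.

1.689 s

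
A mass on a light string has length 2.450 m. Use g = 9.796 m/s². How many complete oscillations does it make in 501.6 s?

159

T = 2π√(L/g) = 2π√(2.450/9.796) = 3.1422 s.
Number of complete oscillations = ⌊501.6/3.1422⌋ = ⌊159.63⌋ = 159.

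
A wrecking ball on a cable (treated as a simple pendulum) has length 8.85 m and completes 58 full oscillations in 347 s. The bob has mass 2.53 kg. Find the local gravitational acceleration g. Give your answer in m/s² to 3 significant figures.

9.76 m/s²

T = 347/58 = 5.983 s.
From T = 2π√(L/g), g = 4π²L/T² = 4π² × 8.85/5.983² = 9.76 m/s².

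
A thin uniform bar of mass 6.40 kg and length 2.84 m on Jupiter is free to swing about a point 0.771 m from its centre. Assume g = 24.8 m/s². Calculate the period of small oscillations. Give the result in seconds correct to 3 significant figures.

For a physical pendulum T = 2π√(I/(mgd)), with d = 0.7710 m from pivot to centre of mass.
I_cm = mL²/12 = 6.40 × 2.84²/12 = 4.302 kg·m²; I = I_cm + md² = 4.302 + 6.40 × 0.7710² = 8.106 kg·m².
T = 2π√(8.106/(6.40 × 24.8 × 0.7710)) = 1.62 s.

1.62 s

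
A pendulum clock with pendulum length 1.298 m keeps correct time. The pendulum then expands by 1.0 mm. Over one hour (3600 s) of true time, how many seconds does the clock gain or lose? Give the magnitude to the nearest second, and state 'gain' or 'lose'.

lose 1 s

T ∝ √L, so T'/T = √(1.29900/1.298) = 1.00039.
In 3600 s of true time the clock registers 3600/1.00039 = 3598.6 s, so it loses 1 s.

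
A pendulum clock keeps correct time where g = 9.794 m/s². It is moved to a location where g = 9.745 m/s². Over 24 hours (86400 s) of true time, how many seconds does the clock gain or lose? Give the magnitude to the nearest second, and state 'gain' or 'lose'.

lose 216 s

The clock's period scales as T ∝ 1/√g, so T'/T = √(9.794/9.745) = 1.00251.
In 86400 s of true time the clock registers 86400/1.00251 = 86183.6 s, so it loses 216 s.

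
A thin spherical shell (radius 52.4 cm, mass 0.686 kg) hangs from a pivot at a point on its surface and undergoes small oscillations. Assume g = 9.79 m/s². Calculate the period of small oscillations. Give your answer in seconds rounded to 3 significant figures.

I_cm = (2/3)mr² = 0.1256 kg·m². The pivot is at distance d = 0.524 m from the centre of mass.
By the parallel-axis theorem, I = I_cm + md² = 0.1256 + 0.1884 = 0.3139 kg·m².
T = 2π√(I/(mgd)) = 2π√(0.3139/(0.686 × 9.79 × 0.524)) = 1.88 s.

1.88 s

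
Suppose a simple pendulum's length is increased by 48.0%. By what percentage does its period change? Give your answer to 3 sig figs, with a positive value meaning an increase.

T ∝ √L, so T'/T = √(1.480) = 1.217.
Percentage change in T = (1.217 − 1) × 100% = 21.7%.

21.7%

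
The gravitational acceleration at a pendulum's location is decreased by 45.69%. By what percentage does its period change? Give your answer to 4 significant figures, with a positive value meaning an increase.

T ∝ 1/√g, so T'/T = 1/√(0.54310) = 1.3569.
Percentage change in T = (1.3569 − 1) × 100% = 35.69%.

35.69%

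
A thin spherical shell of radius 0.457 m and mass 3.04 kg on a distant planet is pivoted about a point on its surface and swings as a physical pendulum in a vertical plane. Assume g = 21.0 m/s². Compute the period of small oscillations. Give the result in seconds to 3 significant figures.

1.20 s

I_cm = (2/3)mr² = 0.4233 kg·m². The pivot is at distance d = 0.457 m from the centre of mass.
By the parallel-axis theorem, I = I_cm + md² = 0.4233 + 0.6349 = 1.058 kg·m².
T = 2π√(I/(mgd)) = 2π√(1.058/(3.04 × 21.0 × 0.457)) = 1.20 s.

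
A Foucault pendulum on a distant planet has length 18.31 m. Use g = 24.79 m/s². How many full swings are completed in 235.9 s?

T = 2π√(L/g) = 2π√(18.31/24.79) = 5.3999 s.
Number of complete oscillations = ⌊235.9/5.3999⌋ = ⌊43.686⌋ = 43.

43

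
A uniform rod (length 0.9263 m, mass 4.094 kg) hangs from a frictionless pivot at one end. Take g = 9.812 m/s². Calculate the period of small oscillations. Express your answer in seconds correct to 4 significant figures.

For a physical pendulum T = 2π√(I/(mgd)), with d = 0.46315 m from pivot to centre of mass.
I_cm = mL²/12 = 4.094 × 0.9263²/12 = 0.29273 kg·m²; I = I_cm + md² = 0.29273 + 4.094 × 0.46315² = 1.1709 kg·m².
T = 2π√(1.1709/(4.094 × 9.812 × 0.46315)) = 1.576 s.

1.576 s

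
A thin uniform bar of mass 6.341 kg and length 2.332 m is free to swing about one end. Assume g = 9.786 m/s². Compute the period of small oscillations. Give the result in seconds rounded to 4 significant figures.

2.504 s

For a physical pendulum T = 2π√(I/(mgd)), with d = 1.1660 m from pivot to centre of mass.
I_cm = mL²/12 = 6.341 × 2.332²/12 = 2.8736 kg·m²; I = I_cm + md² = 2.8736 + 6.341 × 1.1660² = 11.495 kg·m².
T = 2π√(11.495/(6.341 × 9.786 × 1.1660)) = 2.504 s.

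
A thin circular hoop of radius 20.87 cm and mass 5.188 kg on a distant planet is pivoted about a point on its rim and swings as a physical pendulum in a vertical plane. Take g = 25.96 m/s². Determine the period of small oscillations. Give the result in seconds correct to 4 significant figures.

I_cm = mr² = 0.22597 kg·m². The pivot is at distance d = 0.2087 m from the centre of mass.
By the parallel-axis theorem, I = I_cm + md² = 0.22597 + 0.22597 = 0.45193 kg·m².
T = 2π√(I/(mgd)) = 2π√(0.45193/(5.188 × 25.96 × 0.2087)) = 0.7967 s.

0.7967 s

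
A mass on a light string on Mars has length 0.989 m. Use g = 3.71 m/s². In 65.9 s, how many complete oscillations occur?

20

T = 2π√(L/g) = 2π√(0.989/3.71) = 3.244 s.
Number of complete oscillations = ⌊65.9/3.244⌋ = ⌊20.31⌋ = 20.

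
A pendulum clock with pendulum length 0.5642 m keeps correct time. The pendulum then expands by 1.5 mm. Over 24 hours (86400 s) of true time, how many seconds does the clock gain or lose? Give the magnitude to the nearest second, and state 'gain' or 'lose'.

lose 115 s

T ∝ √L, so T'/T = √(0.56570/0.5642) = 1.00133.
In 86400 s of true time the clock registers 86400/1.00133 = 86285.4 s, so it loses 115 s.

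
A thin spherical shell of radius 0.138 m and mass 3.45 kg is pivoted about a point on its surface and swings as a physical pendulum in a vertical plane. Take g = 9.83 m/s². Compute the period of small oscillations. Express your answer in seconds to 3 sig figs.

0.961 s

I_cm = (2/3)mr² = 0.04380 kg·m². The pivot is at distance d = 0.138 m from the centre of mass.
By the parallel-axis theorem, I = I_cm + md² = 0.04380 + 0.06570 = 0.1095 kg·m².
T = 2π√(I/(mgd)) = 2π√(0.1095/(3.45 × 9.83 × 0.138)) = 0.961 s.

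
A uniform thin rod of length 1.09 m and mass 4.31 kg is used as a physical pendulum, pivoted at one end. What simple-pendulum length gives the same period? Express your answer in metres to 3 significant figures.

0.727 m

The equivalent simple-pendulum length is L_eq = I/(md), where I is about the pivot and d = 0.5450 m.
I_cm = (1/12)mL² = 0.4267 kg·m², so I = I_cm + md² = 0.4267 + 1.280 = 1.707 kg·m².
L_eq = 1.707/(4.31 × 0.5450) = 0.727 m.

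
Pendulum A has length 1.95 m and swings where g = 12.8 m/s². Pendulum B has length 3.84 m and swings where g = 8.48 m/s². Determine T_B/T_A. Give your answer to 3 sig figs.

1.72

T = 2π√(L/g), so T_B/T_A = √((L_B/g_B)/(L_A/g_A)) = √((3.84/8.48)/(1.95/12.8)) = 1.72.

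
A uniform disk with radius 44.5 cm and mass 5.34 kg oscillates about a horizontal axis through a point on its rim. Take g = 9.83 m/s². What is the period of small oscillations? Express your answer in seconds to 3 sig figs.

1.64 s

I_cm = ½mr² = 0.5287 kg·m². The pivot is at distance d = 0.445 m from the centre of mass.
By the parallel-axis theorem, I = I_cm + md² = 0.5287 + 1.057 = 1.586 kg·m².
T = 2π√(I/(mgd)) = 2π√(1.586/(5.34 × 9.83 × 0.445)) = 1.64 s.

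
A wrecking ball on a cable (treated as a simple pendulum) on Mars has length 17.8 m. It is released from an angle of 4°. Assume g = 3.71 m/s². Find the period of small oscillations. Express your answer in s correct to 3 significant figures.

T = 2π√(L/g) = 2π√(17.8/3.71) = 2π × 2.190 = 13.8 s.

13.8 s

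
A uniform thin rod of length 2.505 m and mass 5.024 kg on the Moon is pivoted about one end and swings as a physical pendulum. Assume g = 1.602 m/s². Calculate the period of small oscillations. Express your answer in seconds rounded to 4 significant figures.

For a physical pendulum T = 2π√(I/(mgd)), with d = 1.2525 m from pivot to centre of mass.
I_cm = mL²/12 = 5.024 × 2.505²/12 = 2.6271 kg·m²; I = I_cm + md² = 2.6271 + 5.024 × 1.2525² = 10.509 kg·m².
T = 2π√(10.509/(5.024 × 1.602 × 1.2525)) = 6.415 s.

6.415 s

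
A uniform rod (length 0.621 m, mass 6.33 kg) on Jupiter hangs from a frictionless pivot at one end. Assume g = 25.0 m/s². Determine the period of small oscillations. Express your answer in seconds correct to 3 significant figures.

0.809 s

For a physical pendulum T = 2π√(I/(mgd)), with d = 0.3105 m from pivot to centre of mass.
I_cm = mL²/12 = 6.33 × 0.621²/12 = 0.2034 kg·m²; I = I_cm + md² = 0.2034 + 6.33 × 0.3105² = 0.8137 kg·m².
T = 2π√(0.8137/(6.33 × 25.0 × 0.3105)) = 0.809 s.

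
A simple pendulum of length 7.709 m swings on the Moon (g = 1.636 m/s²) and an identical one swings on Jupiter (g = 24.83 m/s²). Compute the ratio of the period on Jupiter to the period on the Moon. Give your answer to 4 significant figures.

0.2567

T ∝ 1/√g, so T₂/T₁ = √(g₁/g₂) = √(1.636/24.83) = 0.2567.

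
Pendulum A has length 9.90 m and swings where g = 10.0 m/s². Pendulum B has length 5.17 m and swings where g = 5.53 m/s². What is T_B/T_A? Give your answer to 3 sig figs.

0.972

T = 2π√(L/g), so T_B/T_A = √((L_B/g_B)/(L_A/g_A)) = √((5.17/5.53)/(9.90/10.0)) = 0.972.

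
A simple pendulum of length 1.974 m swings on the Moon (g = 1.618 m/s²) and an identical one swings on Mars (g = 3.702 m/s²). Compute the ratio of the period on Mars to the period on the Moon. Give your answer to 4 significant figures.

T ∝ 1/√g, so T₂/T₁ = √(g₁/g₂) = √(1.618/3.702) = 0.6611.

0.6611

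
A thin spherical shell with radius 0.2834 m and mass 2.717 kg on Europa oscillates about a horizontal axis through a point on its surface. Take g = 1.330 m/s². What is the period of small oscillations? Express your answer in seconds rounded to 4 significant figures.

I_cm = (2/3)mr² = 0.14548 kg·m². The pivot is at distance d = 0.2834 m from the centre of mass.
By the parallel-axis theorem, I = I_cm + md² = 0.14548 + 0.21822 = 0.36370 kg·m².
T = 2π√(I/(mgd)) = 2π√(0.36370/(2.717 × 1.330 × 0.2834)) = 3.744 s.

3.744 s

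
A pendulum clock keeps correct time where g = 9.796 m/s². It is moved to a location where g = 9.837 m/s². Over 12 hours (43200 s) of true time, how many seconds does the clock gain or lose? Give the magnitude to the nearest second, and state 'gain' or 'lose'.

The clock's period scales as T ∝ 1/√g, so T'/T = √(9.796/9.837) = 0.997914.
In 43200 s of true time the clock registers 43200/0.997914 = 43290.3 s, so it gains 90 s.

gain 90 s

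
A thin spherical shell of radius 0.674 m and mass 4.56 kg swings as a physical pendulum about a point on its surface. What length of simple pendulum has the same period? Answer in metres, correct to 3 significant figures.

The equivalent simple-pendulum length is L_eq = I/(md), where I is about the pivot and d = 0.6740 m.
I_cm = (2/3)mR² = 1.381 kg·m², so I = I_cm + md² = 1.381 + 2.071 = 3.452 kg·m².
L_eq = 3.452/(4.56 × 0.6740) = 1.12 m.

1.12 m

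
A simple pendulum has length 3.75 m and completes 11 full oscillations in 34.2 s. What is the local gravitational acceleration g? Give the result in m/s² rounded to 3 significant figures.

15.3 m/s²

T = 34.2/11 = 3.109 s.
From T = 2π√(L/g), g = 4π²L/T² = 4π² × 3.75/3.109² = 15.3 m/s².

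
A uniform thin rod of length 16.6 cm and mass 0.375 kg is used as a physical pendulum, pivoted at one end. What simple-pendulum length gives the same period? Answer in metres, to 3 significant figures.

0.111 m

The equivalent simple-pendulum length is L_eq = I/(md), where I is about the pivot and d = 0.08300 m.
I_cm = (1/12)mL² = 0.0008611 kg·m², so I = I_cm + md² = 0.0008611 + 0.002583 = 0.003445 kg·m².
L_eq = 0.003445/(0.375 × 0.08300) = 0.111 m.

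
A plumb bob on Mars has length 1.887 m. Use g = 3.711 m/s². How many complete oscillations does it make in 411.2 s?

91

T = 2π√(L/g) = 2π√(1.887/3.711) = 4.4804 s.
Number of complete oscillations = ⌊411.2/4.4804⌋ = ⌊91.777⌋ = 91.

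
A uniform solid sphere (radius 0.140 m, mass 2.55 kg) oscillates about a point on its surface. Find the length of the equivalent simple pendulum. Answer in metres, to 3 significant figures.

The equivalent simple-pendulum length is L_eq = I/(md), where I is about the pivot and d = 0.1400 m.
I_cm = (2/5)mR² = 0.01999 kg·m², so I = I_cm + md² = 0.01999 + 0.04998 = 0.06997 kg·m².
L_eq = 0.06997/(2.55 × 0.1400) = 0.196 m.

0.196 m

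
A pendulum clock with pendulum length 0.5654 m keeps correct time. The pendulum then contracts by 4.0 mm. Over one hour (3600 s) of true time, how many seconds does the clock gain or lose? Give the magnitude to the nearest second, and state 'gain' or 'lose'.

T ∝ √L, so T'/T = √(0.56140/0.5654) = 0.996456.
In 3600 s of true time the clock registers 3600/0.996456 = 3612.8 s, so it gains 13 s.

gain 13 s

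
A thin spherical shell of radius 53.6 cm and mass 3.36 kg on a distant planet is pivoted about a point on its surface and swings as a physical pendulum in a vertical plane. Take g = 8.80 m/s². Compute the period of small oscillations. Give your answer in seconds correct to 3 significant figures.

2.00 s

I_cm = (2/3)mr² = 0.6435 kg·m². The pivot is at distance d = 0.536 m from the centre of mass.
By the parallel-axis theorem, I = I_cm + md² = 0.6435 + 0.9653 = 1.609 kg·m².
T = 2π√(I/(mgd)) = 2π√(1.609/(3.36 × 8.80 × 0.536)) = 2.00 s.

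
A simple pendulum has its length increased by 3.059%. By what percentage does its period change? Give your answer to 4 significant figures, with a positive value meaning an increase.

1.518%

T ∝ √L, so T'/T = √(1.0306) = 1.0152.
Percentage change in T = (1.0152 − 1) × 100% = 1.518%.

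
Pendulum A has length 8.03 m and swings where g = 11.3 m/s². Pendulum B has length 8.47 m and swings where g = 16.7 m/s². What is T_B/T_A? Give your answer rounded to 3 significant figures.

T = 2π√(L/g), so T_B/T_A = √((L_B/g_B)/(L_A/g_A)) = √((8.47/16.7)/(8.03/11.3)) = 0.845.

0.845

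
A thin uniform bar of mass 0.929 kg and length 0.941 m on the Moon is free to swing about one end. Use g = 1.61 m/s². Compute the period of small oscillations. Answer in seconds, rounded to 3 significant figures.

3.92 s

For a physical pendulum T = 2π√(I/(mgd)), with d = 0.4705 m from pivot to centre of mass.
I_cm = mL²/12 = 0.929 × 0.941²/12 = 0.06855 kg·m²; I = I_cm + md² = 0.06855 + 0.929 × 0.4705² = 0.2742 kg·m².
T = 2π√(0.2742/(0.929 × 1.61 × 0.4705)) = 3.92 s.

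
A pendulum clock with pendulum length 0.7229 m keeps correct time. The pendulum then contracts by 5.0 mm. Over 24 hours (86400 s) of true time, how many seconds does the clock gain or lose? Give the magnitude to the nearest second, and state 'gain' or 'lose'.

gain 300 s

T ∝ √L, so T'/T = √(0.71790/0.7229) = 0.996536.
In 86400 s of true time the clock registers 86400/0.996536 = 86700.4 s, so it gains 300 s.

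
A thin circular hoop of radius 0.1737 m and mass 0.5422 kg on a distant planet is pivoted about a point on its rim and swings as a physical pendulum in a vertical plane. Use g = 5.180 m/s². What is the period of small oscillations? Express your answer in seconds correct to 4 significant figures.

I_cm = mr² = 0.016359 kg·m². The pivot is at distance d = 0.1737 m from the centre of mass.
By the parallel-axis theorem, I = I_cm + md² = 0.016359 + 0.016359 = 0.032718 kg·m².
T = 2π√(I/(mgd)) = 2π√(0.032718/(0.5422 × 5.180 × 0.1737)) = 1.627 s.

1.627 s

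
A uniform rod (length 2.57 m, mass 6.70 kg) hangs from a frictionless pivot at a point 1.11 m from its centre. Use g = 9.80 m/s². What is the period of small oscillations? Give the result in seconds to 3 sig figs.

2.54 s

For a physical pendulum T = 2π√(I/(mgd)), with d = 1.110 m from pivot to centre of mass.
I_cm = mL²/12 = 6.70 × 2.57²/12 = 3.688 kg·m²; I = I_cm + md² = 3.688 + 6.70 × 1.110² = 11.94 kg·m².
T = 2π√(11.94/(6.70 × 9.80 × 1.110)) = 2.54 s.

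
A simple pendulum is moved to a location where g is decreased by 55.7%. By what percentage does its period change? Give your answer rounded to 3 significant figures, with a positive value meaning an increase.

T ∝ 1/√g, so T'/T = 1/√(0.4430) = 1.502.
Percentage change in T = (1.502 − 1) × 100% = 50.2%.

50.2%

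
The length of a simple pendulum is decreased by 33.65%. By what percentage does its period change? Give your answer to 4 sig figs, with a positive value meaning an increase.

T ∝ √L, so T'/T = √(0.66350) = 0.81456.
Percentage change in T = (0.81456 − 1) × 100% = -18.54%.

-18.54%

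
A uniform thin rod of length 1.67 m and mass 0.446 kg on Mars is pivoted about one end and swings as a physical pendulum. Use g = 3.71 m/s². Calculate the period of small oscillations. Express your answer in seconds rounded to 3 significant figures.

For a physical pendulum T = 2π√(I/(mgd)), with d = 0.8350 m from pivot to centre of mass.
I_cm = mL²/12 = 0.446 × 1.67²/12 = 0.1037 kg·m²; I = I_cm + md² = 0.1037 + 0.446 × 0.8350² = 0.4146 kg·m².
T = 2π√(0.4146/(0.446 × 3.71 × 0.8350)) = 3.44 s.

3.44 s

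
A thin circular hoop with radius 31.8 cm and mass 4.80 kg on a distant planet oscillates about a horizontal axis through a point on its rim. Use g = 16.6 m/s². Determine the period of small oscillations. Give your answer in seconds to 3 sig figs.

I_cm = mr² = 0.4854 kg·m². The pivot is at distance d = 0.318 m from the centre of mass.
By the parallel-axis theorem, I = I_cm + md² = 0.4854 + 0.4854 = 0.9708 kg·m².
T = 2π√(I/(mgd)) = 2π√(0.9708/(4.80 × 16.6 × 0.318)) = 1.23 s.

1.23 s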